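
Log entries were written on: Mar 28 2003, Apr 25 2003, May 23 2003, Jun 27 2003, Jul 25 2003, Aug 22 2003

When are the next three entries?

Gaps: 28, 28, 35, 28, 28 days — a mix of 28 and 35. Every date is a Friday.
Each is the 4th Friday of its month.
4th Friday of September 2003: Sep 26 2003.
October 2003 — 4th Friday is Oct 24 2003.
November 2003 — 4th Friday is Nov 28 2003.

Sep 26 2003, Oct 24 2003, Nov 28 2003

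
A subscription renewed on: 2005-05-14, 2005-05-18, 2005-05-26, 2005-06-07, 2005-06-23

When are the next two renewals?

The spacing grows by 4 each time: 4, 8, 12, 16 days.
Next gap: 20 days. 2005-06-23 + 20 days = 2005-07-13.
Next gap: 24 days. 2005-07-13 + 24 days = 2005-08-06.

2005-07-13, 2005-08-06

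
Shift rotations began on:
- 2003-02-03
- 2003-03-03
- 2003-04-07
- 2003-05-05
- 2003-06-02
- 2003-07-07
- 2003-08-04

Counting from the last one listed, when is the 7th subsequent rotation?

2004-03-01

These are Mondays at 28- or 35-day spacing (28, 35, 28, 28, 35, 28).
The pattern: 1st Monday of the month.
1st Monday of September 2003: 2003-09-01.
October 2003 — 1st Monday is 2003-10-06.
November 2003 — 1st Monday is 2003-11-03.
1st Monday of December 2003: 2003-12-01.
1st Monday of January 2004: 2004-01-05.
1st Monday of February 2004: 2004-02-02.
1st Monday of March 2004: 2004-03-01.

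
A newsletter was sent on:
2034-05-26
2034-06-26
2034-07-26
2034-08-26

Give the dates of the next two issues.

2034-09-26, 2034-10-26

Each date is the 26th; the gaps (31, 30, 31) track the month lengths.
The rule is the 26th of each month.
Next: September 2034 → 2034-09-26.
October 2034: 2034-10-26.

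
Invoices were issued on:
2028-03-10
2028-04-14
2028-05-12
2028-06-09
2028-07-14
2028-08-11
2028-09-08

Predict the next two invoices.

Gaps: 35, 28, 28, 35, 28, 28 days — a mix of 28 and 35. Every date is a Friday.
Each is the 2nd Friday of its month.
2nd Friday of October 2028: 2028-10-13.
2nd Friday of November 2028: 2028-11-10.

2028-10-13, 2028-11-10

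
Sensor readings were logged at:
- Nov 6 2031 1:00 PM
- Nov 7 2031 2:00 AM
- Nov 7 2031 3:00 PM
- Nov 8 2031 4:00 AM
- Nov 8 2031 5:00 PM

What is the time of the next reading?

Spacing: 13, 13, 13, 13 h — constant 13 h.
Nov 8 2031 5:00 PM + 13 h = Nov 9 2031 6:00 AM.

Nov 9 2031 6:00 AM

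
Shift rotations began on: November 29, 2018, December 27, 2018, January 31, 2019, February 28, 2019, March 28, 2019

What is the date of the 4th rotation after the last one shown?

All Thursdays; the gaps (28, 35, 28, 28) vary with month length.
This is the last Thursday of each month.
Last Thursday of April 2019: April 25, 2019.
May 2019 ends with Thursday May 30, 2019.
Last Thursday of June 2019: June 27, 2019.
July 2019 ends with Thursday July 25, 2019.

July 25, 2019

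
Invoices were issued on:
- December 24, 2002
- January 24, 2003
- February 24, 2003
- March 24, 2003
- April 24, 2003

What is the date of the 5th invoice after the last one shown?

September 24, 2003

Each date is the 24th; the gaps (31, 31, 28, 31) track the month lengths.
The rule is the 24th of each month.
Next: May 2003 → May 24, 2003.
June 2003: June 24, 2003.
July 2003: July 24, 2003.
Next: August 2003 → August 24, 2003.
Next: September 2003 → September 24, 2003.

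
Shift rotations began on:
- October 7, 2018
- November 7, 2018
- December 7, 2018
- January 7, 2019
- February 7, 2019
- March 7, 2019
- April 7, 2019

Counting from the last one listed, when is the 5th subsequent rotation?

September 7, 2019

The day-of-month is always 7 (31, 30, 31, 31, 28, 31 days between events).
So this recurs on the 7th of each month.
Next: May 2019 → May 7, 2019.
Next: June 2019 → June 7, 2019.
Next: July 2019 → July 7, 2019.
Next: August 2019 → August 7, 2019.
September 2019: September 7, 2019.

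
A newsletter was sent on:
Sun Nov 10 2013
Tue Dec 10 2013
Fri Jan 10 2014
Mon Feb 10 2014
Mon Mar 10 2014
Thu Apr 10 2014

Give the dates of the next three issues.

The day-of-month is always 10 (30, 31, 31, 28, 31 days between events).
So this recurs on the 10th of each month.
Next: May 2014 → Sat May 10 2014.
June 2014: Tue Jun 10 2014.
Next: July 2014 → Thu Jul 10 2014.

Sat May 10 2014, Tue Jun 10 2014, Thu Jul 10 2014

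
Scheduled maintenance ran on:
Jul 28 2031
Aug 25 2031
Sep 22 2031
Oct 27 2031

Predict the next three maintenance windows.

Nov 24 2031, Dec 22 2031, Jan 26 2032

All dates are Mondays, 28, 28, 35 days apart.
Specifically, the 4th Monday of each month.
November 2031 — 4th Monday is Nov 24 2031.
4th Monday of December 2031: Dec 22 2031.
January 2032 — 4th Monday is Jan 26 2032.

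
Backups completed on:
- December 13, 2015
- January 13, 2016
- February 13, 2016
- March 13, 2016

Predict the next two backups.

April 13, 2016; May 13, 2016

Each date is the 13th; the gaps (31, 31, 29) track the month lengths.
The rule is the 13th of each month.
Next: April 2016 → April 13, 2016.
May 2016: May 13, 2016.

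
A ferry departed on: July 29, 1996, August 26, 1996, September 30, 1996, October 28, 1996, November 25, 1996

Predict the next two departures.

All Mondays; the gaps (28, 35, 28, 28) vary with month length.
This is the last Monday of each month.
December 1996 ends with Monday December 30, 1996.
Last Monday of January 1997: January 27, 1997.

December 30, 1996; January 27, 1997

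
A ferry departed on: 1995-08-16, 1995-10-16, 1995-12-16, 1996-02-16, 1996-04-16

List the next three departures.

1996-06-16, 1996-08-16, 1996-10-16

Gaps: 61, 61, 62, 60 days — not constant. Every event is on the 16th of the month.
Pattern: the 16th of every 2 months.
Next: June 1996 → 1996-06-16.
Next: August 1996 → 1996-08-16.
Next: October 1996 → 1996-10-16.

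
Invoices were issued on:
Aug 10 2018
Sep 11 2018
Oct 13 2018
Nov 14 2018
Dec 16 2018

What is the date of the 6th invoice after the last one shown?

The spacing is 32, 32, 32, 32 days — always 32 days.
Dec 16 2018 + 32 days = Jan 17 2019.
Jan 17 2019 + 32 days = Feb 18 2019.
Feb 18 2019 + 32 days = Mar 22 2019.
Mar 22 2019 + 32 days = Apr 23 2019.
Apr 23 2019 + 32 days = May 25 2019.
May 25 2019 + 32 days = Jun 26 2019.

Jun 26 2019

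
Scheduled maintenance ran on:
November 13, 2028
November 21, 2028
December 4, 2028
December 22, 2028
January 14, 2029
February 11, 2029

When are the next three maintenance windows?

The spacing grows by 5 each time: 8, 13, 18, 23, 28 days.
Next gap: 33 days. February 11, 2029 + 33 days = March 16, 2029.
Next gap: 38 days. March 16, 2029 + 38 days = April 23, 2029.
Next gap: 43 days. April 23, 2029 + 43 days = June 5, 2029.

March 16, 2029; April 23, 2029; June 5, 2029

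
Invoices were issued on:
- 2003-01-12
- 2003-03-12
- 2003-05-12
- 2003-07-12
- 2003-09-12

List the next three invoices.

2003-11-12, 2004-01-12, 2004-03-12

Each date is the 12th; the gaps (59, 61, 61, 62) track the month lengths.
The rule is the 12th of every 2 months.
November 2003: 2003-11-12.
Next: January 2004 → 2004-01-12.
March 2004: 2004-03-12.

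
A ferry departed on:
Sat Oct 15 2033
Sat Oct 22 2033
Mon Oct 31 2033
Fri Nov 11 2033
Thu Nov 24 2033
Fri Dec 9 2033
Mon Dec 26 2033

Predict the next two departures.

Gaps: 7, 9, 11, 13, 15, 17 days — each gap is 2 larger than the previous one.
Next gap: 19 days. Mon Dec 26 2033 + 19 days = Sat Jan 14 2034.
Next gap: 21 days. Sat Jan 14 2034 + 21 days = Sat Feb 4 2034.

Sat Jan 14 2034, Sat Feb 4 2034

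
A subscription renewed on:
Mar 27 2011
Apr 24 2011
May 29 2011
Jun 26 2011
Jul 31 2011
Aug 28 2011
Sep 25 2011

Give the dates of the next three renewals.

All Sundays; the gaps (28, 35, 28, 35, 28, 28) vary with month length.
This is the last Sunday of each month.
Last Sunday of October 2011: Oct 30 2011.
November 2011 ends with Sunday Nov 27 2011.
Last Sunday of December 2011: Dec 25 2011.

Oct 30 2011, Nov 27 2011, Dec 25 2011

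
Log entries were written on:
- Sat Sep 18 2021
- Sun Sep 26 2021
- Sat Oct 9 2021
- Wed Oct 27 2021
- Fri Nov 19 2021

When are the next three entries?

Fri Dec 17 2021, Wed Jan 19 2022, Sat Feb 26 2022

The spacing grows by 5 each time: 8, 13, 18, 23 days.
Next gap: 28 days. Fri Nov 19 2021 + 28 days = Fri Dec 17 2021.
Next gap: 33 days. Fri Dec 17 2021 + 33 days = Wed Jan 19 2022.
Next gap: 38 days. Wed Jan 19 2022 + 38 days = Sat Feb 26 2022.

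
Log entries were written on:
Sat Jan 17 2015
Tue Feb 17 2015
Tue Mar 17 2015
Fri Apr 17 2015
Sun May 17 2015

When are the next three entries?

The day-of-month is always 17 (31, 28, 31, 30 days between events).
So this recurs on the 17th of each month.
Next: June 2015 → Wed Jun 17 2015.
Next: July 2015 → Fri Jul 17 2015.
Next: August 2015 → Mon Aug 17 2015.

Wed Jun 17 2015, Fri Jul 17 2015, Mon Aug 17 2015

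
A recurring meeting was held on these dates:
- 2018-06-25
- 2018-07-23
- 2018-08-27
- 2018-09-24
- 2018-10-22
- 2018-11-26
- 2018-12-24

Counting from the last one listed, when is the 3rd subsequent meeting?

2019-03-25

These are Mondays at 28- or 35-day spacing (28, 35, 28, 28, 35, 28).
The pattern: 4th Monday of the month.
4th Monday of January 2019: 2019-01-28.
February 2019 — 4th Monday is 2019-02-25.
March 2019 — 4th Monday is 2019-03-25.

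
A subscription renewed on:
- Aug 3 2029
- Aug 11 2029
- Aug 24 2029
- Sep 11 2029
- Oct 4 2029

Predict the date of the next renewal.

Nov 1 2029

Intervals are 8, 13, 18, 23 days — an arithmetic progression with common difference 5.
Next gap: 28 days. Oct 4 2029 + 28 days = Nov 1 2029.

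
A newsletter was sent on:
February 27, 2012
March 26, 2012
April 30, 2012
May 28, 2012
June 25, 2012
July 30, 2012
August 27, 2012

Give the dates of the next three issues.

September 24, 2012; October 29, 2012; November 26, 2012

Every date is a Monday; gaps 28, 35, 28, 28, 35, 28 days.
Each is the last Monday of its month (at least one falls on the 29th or later, ruling out '4th Monday').
Last Monday of September 2012: September 24, 2012.
Last Monday of October 2012: October 29, 2012.
Last Monday of November 2012: November 26, 2012.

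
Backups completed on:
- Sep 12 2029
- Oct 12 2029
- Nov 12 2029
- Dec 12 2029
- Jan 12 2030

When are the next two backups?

Feb 12 2030, Mar 12 2030

Each date is the 12th; the gaps (30, 31, 30, 31) track the month lengths.
The rule is the 12th of each month.
Next: February 2030 → Feb 12 2030.
Next: March 2030 → Mar 12 2030.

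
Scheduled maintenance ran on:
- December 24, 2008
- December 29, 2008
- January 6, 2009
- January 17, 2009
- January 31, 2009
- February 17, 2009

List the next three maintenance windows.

Gaps: 5, 8, 11, 14, 17 days — each gap is 3 larger than the previous one.
Next gap: 20 days. February 17, 2009 + 20 days = March 9, 2009.
Next gap: 23 days. March 9, 2009 + 23 days = April 1, 2009.
Next gap: 26 days. April 1, 2009 + 26 days = April 27, 2009.

March 9, 2009; April 1, 2009; April 27, 2009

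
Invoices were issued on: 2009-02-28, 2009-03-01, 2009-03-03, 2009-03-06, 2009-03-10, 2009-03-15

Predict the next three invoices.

2009-03-21, 2009-03-28, 2009-04-05

The spacing grows by 1 each time: 1, 2, 3, 4, 5 days.
Next gap: 6 days. 2009-03-15 + 6 days = 2009-03-21.
Next gap: 7 days. 2009-03-21 + 7 days = 2009-03-28.
Next gap: 8 days. 2009-03-28 + 8 days = 2009-04-05.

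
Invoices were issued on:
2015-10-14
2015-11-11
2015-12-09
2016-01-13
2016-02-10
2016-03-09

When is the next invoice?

2016-04-13

These are Wednesdays at 28- or 35-day spacing (28, 28, 35, 28, 28).
The pattern: 2nd Wednesday of the month.
2nd Wednesday of April 2016: 2016-04-13.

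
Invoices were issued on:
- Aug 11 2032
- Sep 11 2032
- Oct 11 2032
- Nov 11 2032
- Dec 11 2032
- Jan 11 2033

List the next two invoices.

Feb 11 2033, Mar 11 2033

Each date is the 11th; the gaps (31, 30, 31, 30, 31) track the month lengths.
The rule is the 11th of each month.
February 2033: Feb 11 2033.
Next: March 2033 → Mar 11 2033.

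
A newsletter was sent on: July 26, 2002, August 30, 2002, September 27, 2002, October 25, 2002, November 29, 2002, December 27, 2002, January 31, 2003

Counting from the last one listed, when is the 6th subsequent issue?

July 25, 2003

These are Fridays with 35, 28, 28, 35, 28, 35-day gaps.
Each is the final Friday of its month — August 30, 2002 is past the 28th, so '4th Friday' doesn't fit.
February 2003 ends with Friday February 28, 2003.
March 2003 ends with Friday March 28, 2003.
Last Friday of April 2003: April 25, 2003.
May 2003 ends with Friday May 30, 2003.
Last Friday of June 2003: June 27, 2003.
Last Friday of July 2003: July 25, 2003.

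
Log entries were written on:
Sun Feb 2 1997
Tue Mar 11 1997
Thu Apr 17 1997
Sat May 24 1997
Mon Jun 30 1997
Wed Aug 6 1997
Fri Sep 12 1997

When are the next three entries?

Sun Oct 19 1997, Tue Nov 25 1997, Thu Jan 1 1998

The spacing is 37, 37, 37, 37, 37, 37 days — always 37 days.
Fri Sep 12 1997 + 37 days = Sun Oct 19 1997.
Sun Oct 19 1997 + 37 days = Tue Nov 25 1997.
Tue Nov 25 1997 + 37 days = Thu Jan 1 1998.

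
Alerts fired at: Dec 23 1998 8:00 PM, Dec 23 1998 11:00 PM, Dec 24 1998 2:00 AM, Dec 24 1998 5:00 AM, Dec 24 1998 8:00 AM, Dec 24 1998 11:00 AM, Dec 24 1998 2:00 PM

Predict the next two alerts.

Spacing: 3, 3, 3, 3, 3, 3 h — constant 3 h.
Dec 24 1998 2:00 PM + 3 h = Dec 24 1998 5:00 PM.
Dec 24 1998 5:00 PM + 3 h = Dec 24 1998 8:00 PM.

Dec 24 1998 5:00 PM, Dec 24 1998 8:00 PM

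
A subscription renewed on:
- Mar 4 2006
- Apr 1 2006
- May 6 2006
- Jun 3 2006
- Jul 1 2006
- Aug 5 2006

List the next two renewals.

All dates are Saturdays, 28, 35, 28, 28, 35 days apart.
Specifically, the 1st Saturday of each month.
1st Saturday of September 2006: Sep 2 2006.
October 2006 — 1st Saturday is Oct 7 2006.

Sep 2 2006, Oct 7 2006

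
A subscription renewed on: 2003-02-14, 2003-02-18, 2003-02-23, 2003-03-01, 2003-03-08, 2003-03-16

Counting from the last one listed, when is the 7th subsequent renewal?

2003-06-08

Gaps: 4, 5, 6, 7, 8 days — each gap is 1 larger than the previous one.
Next gap: 9 days. 2003-03-16 + 9 days = 2003-03-25.
Next gap: 10 days. 2003-03-25 + 10 days = 2003-04-04.
Next gap: 11 days. 2003-04-04 + 11 days = 2003-04-15.
Next gap: 12 days. 2003-04-15 + 12 days = 2003-04-27.
Next gap: 13 days. 2003-04-27 + 13 days = 2003-05-10.
Next gap: 14 days. 2003-05-10 + 14 days = 2003-05-24.
Next gap: 15 days. 2003-05-24 + 15 days = 2003-06-08.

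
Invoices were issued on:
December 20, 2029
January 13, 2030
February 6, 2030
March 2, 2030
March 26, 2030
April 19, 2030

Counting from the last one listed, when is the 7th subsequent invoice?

Gaps between consecutive events: 24, 24, 24, 24, 24 days — a constant 24-day interval.
April 19, 2030 + 24 days = May 13, 2030.
May 13, 2030 + 24 days = June 6, 2030.
June 6, 2030 + 24 days = June 30, 2030.
June 30, 2030 + 24 days = July 24, 2030.
July 24, 2030 + 24 days = August 17, 2030.
August 17, 2030 + 24 days = September 10, 2030.
September 10, 2030 + 24 days = October 4, 2030.

October 4, 2030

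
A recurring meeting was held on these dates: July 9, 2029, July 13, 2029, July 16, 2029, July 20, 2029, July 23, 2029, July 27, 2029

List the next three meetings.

July 30, 2029; August 3, 2029; August 6, 2029

The gap pattern 4, 3, 4, 3, 4 repeats every 2 events.
These are the Mondays and Fridays of each week.
The following Monday is July 30, 2029.
Next Friday: August 3, 2029.
Next Monday: August 6, 2029.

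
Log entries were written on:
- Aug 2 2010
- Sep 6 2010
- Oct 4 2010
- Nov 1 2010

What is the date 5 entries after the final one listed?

All dates are Mondays, 35, 28, 28 days apart.
Specifically, the 1st Monday of each month.
1st Monday of December 2010: Dec 6 2010.
1st Monday of January 2011: Jan 3 2011.
1st Monday of February 2011: Feb 7 2011.
1st Monday of March 2011: Mar 7 2011.
April 2011 — 1st Monday is Apr 4 2011.

Apr 4 2011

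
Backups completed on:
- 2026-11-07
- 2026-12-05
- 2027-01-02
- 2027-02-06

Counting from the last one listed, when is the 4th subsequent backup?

2027-06-05

Gaps: 28, 28, 35 days — a mix of 28 and 35. Every date is a Saturday.
Each is the 1st Saturday of its month.
March 2027 — 1st Saturday is 2027-03-06.
April 2027 — 1st Saturday is 2027-04-03.
1st Saturday of May 2027: 2027-05-01.
June 2027 — 1st Saturday is 2027-06-05.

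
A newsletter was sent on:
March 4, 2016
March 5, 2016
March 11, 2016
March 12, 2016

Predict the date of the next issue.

March 18, 2016

The gap pattern 1, 6, 1 repeats every 2 events.
These are the Fridays and Saturdays of each week.
The following Friday is March 18, 2016.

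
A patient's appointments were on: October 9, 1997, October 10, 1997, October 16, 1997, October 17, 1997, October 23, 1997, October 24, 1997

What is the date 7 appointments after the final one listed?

November 20, 1997

The gap pattern 1, 6, 1, 6, 1 repeats every 2 events.
These are the Thursdays and Fridays of each week.
The following Thursday is October 30, 1997.
The following Friday is October 31, 1997.
The following Thursday is November 6, 1997.
The following Friday is November 7, 1997.
Next Thursday: November 13, 1997.
The following Friday is November 14, 1997.
Next Thursday: November 20, 1997.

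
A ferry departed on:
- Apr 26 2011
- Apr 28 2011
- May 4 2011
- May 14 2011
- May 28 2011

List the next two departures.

Gaps: 2, 6, 10, 14 days — each gap is 4 larger than the previous one.
Next gap: 18 days. May 28 2011 + 18 days = Jun 15 2011.
Next gap: 22 days. Jun 15 2011 + 22 days = Jul 7 2011.

Jun 15 2011, Jul 7 2011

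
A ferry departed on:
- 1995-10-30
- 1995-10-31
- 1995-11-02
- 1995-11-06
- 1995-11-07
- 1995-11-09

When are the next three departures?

Gaps: 1, 2, 4, 1, 2 days — not constant, but cyclic with period 3.
The events fall on every Monday, Tuesday and Thursday.
The following Monday is 1995-11-13.
The following Tuesday is 1995-11-14.
The following Thursday is 1995-11-16.

1995-11-13, 1995-11-14, 1995-11-16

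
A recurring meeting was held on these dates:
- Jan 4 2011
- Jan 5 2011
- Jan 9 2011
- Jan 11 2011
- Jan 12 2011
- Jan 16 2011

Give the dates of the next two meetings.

The gap pattern 1, 4, 2, 1, 4 repeats every 3 events.
These are the Tuesdays, Wednesdays and Sundays of each week.
Next Tuesday: Jan 18 2011.
Next Wednesday: Jan 19 2011.

Jan 18 2011, Jan 19 2011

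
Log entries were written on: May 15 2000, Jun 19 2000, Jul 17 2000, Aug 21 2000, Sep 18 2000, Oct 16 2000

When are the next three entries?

All dates are Mondays, 35, 28, 35, 28, 28 days apart.
Specifically, the 3rd Monday of each month.
3rd Monday of November 2000: Nov 20 2000.
3rd Monday of December 2000: Dec 18 2000.
January 2001 — 3rd Monday is Jan 15 2001.

Nov 20 2000, Dec 18 2000, Jan 15 2001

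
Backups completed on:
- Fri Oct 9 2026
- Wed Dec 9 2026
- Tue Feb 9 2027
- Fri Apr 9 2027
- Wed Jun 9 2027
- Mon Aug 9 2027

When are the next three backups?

Sat Oct 9 2027, Thu Dec 9 2027, Wed Feb 9 2028

Gaps: 61, 62, 59, 61, 61 days — not constant. Every event is on the 9th of the month.
Pattern: the 9th of every 2 months.
October 2027: Sat Oct 9 2027.
December 2027: Thu Dec 9 2027.
February 2028: Wed Feb 9 2028.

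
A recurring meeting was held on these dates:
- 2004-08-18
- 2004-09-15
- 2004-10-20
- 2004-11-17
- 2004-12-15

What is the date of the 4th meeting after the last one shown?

2005-04-20

These are Wednesdays at 28- or 35-day spacing (28, 35, 28, 28).
The pattern: 3rd Wednesday of the month.
January 2005 — 3rd Wednesday is 2005-01-19.
3rd Wednesday of February 2005: 2005-02-16.
3rd Wednesday of March 2005: 2005-03-16.
April 2005 — 3rd Wednesday is 2005-04-20.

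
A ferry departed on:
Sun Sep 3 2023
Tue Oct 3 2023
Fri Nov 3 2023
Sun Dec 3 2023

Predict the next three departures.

Wed Jan 3 2024, Sat Feb 3 2024, Sun Mar 3 2024

The day-of-month is always 3 (30, 31, 30 days between events).
So this recurs on the 3rd of each month.
January 2024: Wed Jan 3 2024.
February 2024: Sat Feb 3 2024.
March 2024: Sun Mar 3 2024.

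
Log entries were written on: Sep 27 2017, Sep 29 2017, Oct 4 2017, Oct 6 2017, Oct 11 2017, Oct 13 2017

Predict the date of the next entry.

Oct 18 2017

Every event lands on a Wednesday or Friday (gaps cycle 2, 5, 2, 5, 2).
So the schedule is: every Wednesday and Friday.
Next Wednesday: Oct 18 2017.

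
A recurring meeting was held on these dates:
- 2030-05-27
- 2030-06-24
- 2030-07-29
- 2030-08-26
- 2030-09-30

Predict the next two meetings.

2030-10-28, 2030-11-25

These are Mondays with 28, 35, 28, 35-day gaps.
Each is the final Monday of its month — 2030-07-29 is past the 28th, so '4th Monday' doesn't fit.
October 2030 ends with Monday 2030-10-28.
November 2030 ends with Monday 2030-11-25.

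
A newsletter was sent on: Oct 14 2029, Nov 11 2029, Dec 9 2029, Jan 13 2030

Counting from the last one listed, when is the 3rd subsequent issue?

Apr 14 2030

These are Sundays at 28- or 35-day spacing (28, 28, 35).
The pattern: 2nd Sunday of the month.
2nd Sunday of February 2030: Feb 10 2030.
March 2030 — 2nd Sunday is Mar 10 2030.
2nd Sunday of April 2030: Apr 14 2030.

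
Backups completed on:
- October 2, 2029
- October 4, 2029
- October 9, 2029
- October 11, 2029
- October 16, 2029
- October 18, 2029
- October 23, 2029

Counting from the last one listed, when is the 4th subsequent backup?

November 6, 2029

Every event lands on a Tuesday or Thursday (gaps cycle 2, 5, 2, 5, 2, 5).
So the schedule is: every Tuesday and Thursday.
Next Thursday: October 25, 2029.
Next Tuesday: October 30, 2029.
Next Thursday: November 1, 2029.
Next Tuesday: November 6, 2029.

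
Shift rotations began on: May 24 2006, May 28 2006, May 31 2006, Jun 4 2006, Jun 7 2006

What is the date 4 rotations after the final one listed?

Jun 21 2006

Gaps: 4, 3, 4, 3 days — not constant, but cyclic with period 2.
The events fall on every Wednesday and Sunday.
Next Sunday: Jun 11 2006.
The following Wednesday is Jun 14 2006.
Next Sunday: Jun 18 2006.
Next Wednesday: Jun 21 2006.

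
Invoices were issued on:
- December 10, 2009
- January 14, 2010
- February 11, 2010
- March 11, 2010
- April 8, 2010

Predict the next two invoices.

These are Thursdays at 28- or 35-day spacing (35, 28, 28, 28).
The pattern: 2nd Thursday of the month.
May 2010 — 2nd Thursday is May 13, 2010.
June 2010 — 2nd Thursday is June 10, 2010.

May 13, 2010; June 10, 2010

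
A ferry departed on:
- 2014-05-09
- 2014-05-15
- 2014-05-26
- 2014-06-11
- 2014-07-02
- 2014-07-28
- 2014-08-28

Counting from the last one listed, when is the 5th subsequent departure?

The spacing grows by 5 each time: 6, 11, 16, 21, 26, 31 days.
Next gap: 36 days. 2014-08-28 + 36 days = 2014-10-03.
Next gap: 41 days. 2014-10-03 + 41 days = 2014-11-13.
Next gap: 46 days. 2014-11-13 + 46 days = 2014-12-29.
Next gap: 51 days. 2014-12-29 + 51 days = 2015-02-18.
Next gap: 56 days. 2015-02-18 + 56 days = 2015-04-15.

2015-04-15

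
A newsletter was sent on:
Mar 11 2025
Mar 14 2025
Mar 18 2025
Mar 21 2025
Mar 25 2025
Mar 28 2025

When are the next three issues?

The gap pattern 3, 4, 3, 4, 3 repeats every 2 events.
These are the Tuesdays and Fridays of each week.
Next Tuesday: Apr 1 2025.
The following Friday is Apr 4 2025.
Next Tuesday: Apr 8 2025.

Apr 1 2025, Apr 4 2025, Apr 8 2025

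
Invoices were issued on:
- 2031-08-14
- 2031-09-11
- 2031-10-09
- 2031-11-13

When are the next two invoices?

These are Thursdays at 28- or 35-day spacing (28, 28, 35).
The pattern: 2nd Thursday of the month.
2nd Thursday of December 2031: 2031-12-11.
2nd Thursday of January 2032: 2032-01-08.

2031-12-11, 2032-01-08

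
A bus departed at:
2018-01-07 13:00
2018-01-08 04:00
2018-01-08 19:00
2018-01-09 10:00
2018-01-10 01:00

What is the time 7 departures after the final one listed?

2018-01-14 10:00

Spacing: 15, 15, 15, 15 h — constant 15 h.
2018-01-10 01:00 + 15 h = 2018-01-10 16:00.
2018-01-10 16:00 + 15 h = 2018-01-11 07:00.
2018-01-11 07:00 + 15 h = 2018-01-11 22:00.
2018-01-11 22:00 + 15 h = 2018-01-12 13:00.
2018-01-12 13:00 + 15 h = 2018-01-13 04:00.
2018-01-13 04:00 + 15 h = 2018-01-13 19:00.
2018-01-13 19:00 + 15 h = 2018-01-14 10:00.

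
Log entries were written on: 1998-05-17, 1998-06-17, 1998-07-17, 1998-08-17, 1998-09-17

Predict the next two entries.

The day-of-month is always 17 (31, 30, 31, 31 days between events).
So this recurs on the 17th of each month.
Next: October 1998 → 1998-10-17.
November 1998: 1998-11-17.

1998-10-17, 1998-11-17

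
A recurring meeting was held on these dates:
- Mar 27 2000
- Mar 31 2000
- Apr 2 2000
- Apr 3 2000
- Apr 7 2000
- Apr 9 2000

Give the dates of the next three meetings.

Apr 10 2000, Apr 14 2000, Apr 16 2000

The gap pattern 4, 2, 1, 4, 2 repeats every 3 events.
These are the Mondays, Fridays and Sundays of each week.
Next Monday: Apr 10 2000.
The following Friday is Apr 14 2000.
The following Sunday is Apr 16 2000.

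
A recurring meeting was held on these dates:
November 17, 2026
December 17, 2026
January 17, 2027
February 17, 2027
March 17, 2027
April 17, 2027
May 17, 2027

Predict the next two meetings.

June 17, 2027; July 17, 2027

Each date is the 17th; the gaps (30, 31, 31, 28, 31, 30) track the month lengths.
The rule is the 17th of each month.
Next: June 2027 → June 17, 2027.
July 2027: July 17, 2027.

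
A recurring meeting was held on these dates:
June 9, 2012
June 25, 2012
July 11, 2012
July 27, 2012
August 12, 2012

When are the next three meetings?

August 28, 2012; September 13, 2012; September 29, 2012

The spacing is 16, 16, 16, 16 days — always 16 days.
August 12, 2012 + 16 days = August 28, 2012.
August 28, 2012 + 16 days = September 13, 2012.
September 13, 2012 + 16 days = September 29, 2012.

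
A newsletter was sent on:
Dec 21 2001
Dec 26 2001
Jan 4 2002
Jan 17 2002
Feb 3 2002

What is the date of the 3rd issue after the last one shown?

Gaps: 5, 9, 13, 17 days — each gap is 4 larger than the previous one.
Next gap: 21 days. Feb 3 2002 + 21 days = Feb 24 2002.
Next gap: 25 days. Feb 24 2002 + 25 days = Mar 21 2002.
Next gap: 29 days. Mar 21 2002 + 29 days = Apr 19 2002.

Apr 19 2002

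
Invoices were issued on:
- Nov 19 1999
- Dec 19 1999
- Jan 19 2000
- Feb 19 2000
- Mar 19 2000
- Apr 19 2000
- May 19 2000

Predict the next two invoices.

Jun 19 2000, Jul 19 2000

Each date is the 19th; the gaps (30, 31, 31, 29, 31, 30) track the month lengths.
The rule is the 19th of each month.
June 2000: Jun 19 2000.
Next: July 2000 → Jul 19 2000.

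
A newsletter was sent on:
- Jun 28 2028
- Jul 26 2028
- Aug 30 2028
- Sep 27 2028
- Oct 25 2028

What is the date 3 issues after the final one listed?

All Wednesdays; the gaps (28, 35, 28, 28) vary with month length.
This is the last Wednesday of each month.
Last Wednesday of November 2028: Nov 29 2028.
Last Wednesday of December 2028: Dec 27 2028.
Last Wednesday of January 2029: Jan 31 2029.

Jan 31 2029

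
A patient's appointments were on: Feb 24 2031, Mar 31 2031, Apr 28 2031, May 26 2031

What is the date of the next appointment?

Jun 30 2031

Every date is a Monday; gaps 35, 28, 28 days.
Each is the last Monday of its month (at least one falls on the 29th or later, ruling out '4th Monday').
Last Monday of June 2031: Jun 30 2031.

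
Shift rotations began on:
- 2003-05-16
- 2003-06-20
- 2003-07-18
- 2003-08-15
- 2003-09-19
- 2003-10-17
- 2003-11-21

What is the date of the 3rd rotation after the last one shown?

2004-02-20

Gaps: 35, 28, 28, 35, 28, 35 days — a mix of 28 and 35. Every date is a Friday.
Each is the 3rd Friday of its month.
December 2003 — 3rd Friday is 2003-12-19.
January 2004 — 3rd Friday is 2004-01-16.
February 2004 — 3rd Friday is 2004-02-20.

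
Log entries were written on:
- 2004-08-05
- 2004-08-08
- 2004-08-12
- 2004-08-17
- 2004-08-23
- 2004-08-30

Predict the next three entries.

2004-09-07, 2004-09-16, 2004-09-26

Gaps: 3, 4, 5, 6, 7 days — each gap is 1 larger than the previous one.
Next gap: 8 days. 2004-08-30 + 8 days = 2004-09-07.
Next gap: 9 days. 2004-09-07 + 9 days = 2004-09-16.
Next gap: 10 days. 2004-09-16 + 10 days = 2004-09-26.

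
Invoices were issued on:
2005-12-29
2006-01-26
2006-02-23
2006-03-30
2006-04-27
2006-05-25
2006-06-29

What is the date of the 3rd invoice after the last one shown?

2006-09-28

These are Thursdays with 28, 28, 35, 28, 28, 35-day gaps.
Each is the final Thursday of its month — 2005-12-29 is past the 28th, so '4th Thursday' doesn't fit.
Last Thursday of July 2006: 2006-07-27.
Last Thursday of August 2006: 2006-08-31.
Last Thursday of September 2006: 2006-09-28.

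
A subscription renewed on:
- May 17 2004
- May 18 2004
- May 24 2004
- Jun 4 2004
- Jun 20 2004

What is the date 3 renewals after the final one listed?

Gaps: 1, 6, 11, 16 days — each gap is 5 larger than the previous one.
Next gap: 21 days. Jun 20 2004 + 21 days = Jul 11 2004.
Next gap: 26 days. Jul 11 2004 + 26 days = Aug 6 2004.
Next gap: 31 days. Aug 6 2004 + 31 days = Sep 6 2004.

Sep 6 2004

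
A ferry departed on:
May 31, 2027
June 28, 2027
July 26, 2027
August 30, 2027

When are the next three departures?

September 27, 2027; October 25, 2027; November 29, 2027

Every date is a Monday; gaps 28, 28, 35 days.
Each is the last Monday of its month (at least one falls on the 29th or later, ruling out '4th Monday').
Last Monday of September 2027: September 27, 2027.
October 2027 ends with Monday October 25, 2027.
November 2027 ends with Monday November 29, 2027.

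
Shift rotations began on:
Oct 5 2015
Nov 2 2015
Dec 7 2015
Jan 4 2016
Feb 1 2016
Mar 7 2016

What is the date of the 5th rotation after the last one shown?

Gaps: 28, 35, 28, 28, 35 days — a mix of 28 and 35. Every date is a Monday.
Each is the 1st Monday of its month.
April 2016 — 1st Monday is Apr 4 2016.
1st Monday of May 2016: May 2 2016.
June 2016 — 1st Monday is Jun 6 2016.
1st Monday of July 2016: Jul 4 2016.
1st Monday of August 2016: Aug 1 2016.

Aug 1 2016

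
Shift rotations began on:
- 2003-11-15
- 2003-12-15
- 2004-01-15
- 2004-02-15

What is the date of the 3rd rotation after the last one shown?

2004-05-15

Gaps: 30, 31, 31 days — not constant. Every event is on the 15th of the month.
Pattern: the 15th of each month.
March 2004: 2004-03-15.
Next: April 2004 → 2004-04-15.
Next: May 2004 → 2004-05-15.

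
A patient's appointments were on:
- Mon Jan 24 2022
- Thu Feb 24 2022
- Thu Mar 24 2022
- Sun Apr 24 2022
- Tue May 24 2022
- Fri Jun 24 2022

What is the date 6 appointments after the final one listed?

Gaps: 31, 28, 31, 30, 31 days — not constant. Every event is on the 24th of the month.
Pattern: the 24th of each month.
July 2022: Sun Jul 24 2022.
Next: August 2022 → Wed Aug 24 2022.
Next: September 2022 → Sat Sep 24 2022.
Next: October 2022 → Mon Oct 24 2022.
Next: November 2022 → Thu Nov 24 2022.
Next: December 2022 → Sat Dec 24 2022.

Sat Dec 24 2022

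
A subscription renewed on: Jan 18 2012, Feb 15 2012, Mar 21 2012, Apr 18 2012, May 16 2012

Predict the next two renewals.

Jun 20 2012, Jul 18 2012

These are Wednesdays at 28- or 35-day spacing (28, 35, 28, 28).
The pattern: 3rd Wednesday of the month.
3rd Wednesday of June 2012: Jun 20 2012.
July 2012 — 3rd Wednesday is Jul 18 2012.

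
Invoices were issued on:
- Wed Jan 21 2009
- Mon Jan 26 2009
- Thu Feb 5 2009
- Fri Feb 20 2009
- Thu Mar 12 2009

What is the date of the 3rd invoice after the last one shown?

Gaps: 5, 10, 15, 20 days — each gap is 5 larger than the previous one.
Next gap: 25 days. Thu Mar 12 2009 + 25 days = Mon Apr 6 2009.
Next gap: 30 days. Mon Apr 6 2009 + 30 days = Wed May 6 2009.
Next gap: 35 days. Wed May 6 2009 + 35 days = Wed Jun 10 2009.

Wed Jun 10 2009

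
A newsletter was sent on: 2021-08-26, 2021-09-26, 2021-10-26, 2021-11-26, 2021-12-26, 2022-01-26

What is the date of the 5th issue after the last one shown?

2022-06-26

Gaps: 31, 30, 31, 30, 31 days — not constant. Every event is on the 26th of the month.
Pattern: the 26th of each month.
Next: February 2022 → 2022-02-26.
Next: March 2022 → 2022-03-26.
Next: April 2022 → 2022-04-26.
Next: May 2022 → 2022-05-26.
June 2022: 2022-06-26.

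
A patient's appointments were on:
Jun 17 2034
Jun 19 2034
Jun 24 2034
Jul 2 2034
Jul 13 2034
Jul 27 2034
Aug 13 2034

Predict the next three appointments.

Sep 2 2034, Sep 25 2034, Oct 21 2034

The spacing grows by 3 each time: 2, 5, 8, 11, 14, 17 days.
Next gap: 20 days. Aug 13 2034 + 20 days = Sep 2 2034.
Next gap: 23 days. Sep 2 2034 + 23 days = Sep 25 2034.
Next gap: 26 days. Sep 25 2034 + 26 days = Oct 21 2034.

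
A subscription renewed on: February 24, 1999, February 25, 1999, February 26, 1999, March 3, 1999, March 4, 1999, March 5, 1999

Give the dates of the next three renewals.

March 10, 1999; March 11, 1999; March 12, 1999

The gap pattern 1, 1, 5, 1, 1 repeats every 3 events.
These are the Wednesdays, Thursdays and Fridays of each week.
The following Wednesday is March 10, 1999.
The following Thursday is March 11, 1999.
Next Friday: March 12, 1999.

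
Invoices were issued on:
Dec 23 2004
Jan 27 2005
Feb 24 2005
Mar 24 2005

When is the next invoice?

All dates are Thursdays, 35, 28, 28 days apart.
Specifically, the 4th Thursday of each month.
April 2005 — 4th Thursday is Apr 28 2005.

Apr 28 2005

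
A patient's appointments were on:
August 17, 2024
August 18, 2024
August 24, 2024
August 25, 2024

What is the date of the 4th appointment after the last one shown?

September 8, 2024

Every event lands on a Saturday or Sunday (gaps cycle 1, 6, 1).
So the schedule is: every Saturday and Sunday.
Next Saturday: August 31, 2024.
Next Sunday: September 1, 2024.
The following Saturday is September 7, 2024.
The following Sunday is September 8, 2024.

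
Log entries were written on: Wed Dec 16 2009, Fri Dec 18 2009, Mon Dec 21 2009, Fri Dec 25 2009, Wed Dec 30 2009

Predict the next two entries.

Tue Jan 5 2010, Tue Jan 12 2010

Gaps: 2, 3, 4, 5 days — each gap is 1 larger than the previous one.
Next gap: 6 days. Wed Dec 30 2009 + 6 days = Tue Jan 5 2010.
Next gap: 7 days. Tue Jan 5 2010 + 7 days = Tue Jan 12 2010.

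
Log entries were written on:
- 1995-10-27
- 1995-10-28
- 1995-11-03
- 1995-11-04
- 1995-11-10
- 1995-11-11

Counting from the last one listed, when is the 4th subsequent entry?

1995-11-25

Every event lands on a Friday or Saturday (gaps cycle 1, 6, 1, 6, 1).
So the schedule is: every Friday and Saturday.
The following Friday is 1995-11-17.
Next Saturday: 1995-11-18.
The following Friday is 1995-11-24.
Next Saturday: 1995-11-25.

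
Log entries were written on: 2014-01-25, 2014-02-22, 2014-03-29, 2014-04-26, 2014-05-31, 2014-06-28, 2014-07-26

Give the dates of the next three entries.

2014-08-30, 2014-09-27, 2014-10-25

Every date is a Saturday; gaps 28, 35, 28, 35, 28, 28 days.
Each is the last Saturday of its month (at least one falls on the 29th or later, ruling out '4th Saturday').
August 2014 ends with Saturday 2014-08-30.
Last Saturday of September 2014: 2014-09-27.
Last Saturday of October 2014: 2014-10-25.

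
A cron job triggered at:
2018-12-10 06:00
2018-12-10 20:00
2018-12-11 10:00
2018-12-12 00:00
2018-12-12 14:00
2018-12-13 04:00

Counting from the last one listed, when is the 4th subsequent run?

Spacing: 14, 14, 14, 14, 14 h — constant 14 h.
2018-12-13 04:00 + 14 h = 2018-12-13 18:00.
2018-12-13 18:00 + 14 h = 2018-12-14 08:00.
2018-12-14 08:00 + 14 h = 2018-12-14 22:00.
2018-12-14 22:00 + 14 h = 2018-12-15 12:00.

2018-12-15 12:00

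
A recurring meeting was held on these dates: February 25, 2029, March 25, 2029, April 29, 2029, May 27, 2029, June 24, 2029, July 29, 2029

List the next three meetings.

These are Sundays with 28, 35, 28, 28, 35-day gaps.
Each is the final Sunday of its month — April 29, 2029 is past the 28th, so '4th Sunday' doesn't fit.
August 2029 ends with Sunday August 26, 2029.
Last Sunday of September 2029: September 30, 2029.
Last Sunday of October 2029: October 28, 2029.

August 26, 2029; September 30, 2029; October 28, 2029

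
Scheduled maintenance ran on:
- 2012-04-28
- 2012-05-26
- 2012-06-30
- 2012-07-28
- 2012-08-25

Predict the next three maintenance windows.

2012-09-29, 2012-10-27, 2012-11-24

These are Saturdays with 28, 35, 28, 28-day gaps.
Each is the final Saturday of its month — 2012-06-30 is past the 28th, so '4th Saturday' doesn't fit.
September 2012 ends with Saturday 2012-09-29.
October 2012 ends with Saturday 2012-10-27.
November 2012 ends with Saturday 2012-11-24.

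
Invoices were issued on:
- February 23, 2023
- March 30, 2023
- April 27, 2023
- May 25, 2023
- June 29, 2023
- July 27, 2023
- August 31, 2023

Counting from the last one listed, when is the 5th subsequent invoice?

January 25, 2024

All Thursdays; the gaps (35, 28, 28, 35, 28, 35) vary with month length.
This is the last Thursday of each month.
September 2023 ends with Thursday September 28, 2023.
October 2023 ends with Thursday October 26, 2023.
November 2023 ends with Thursday November 30, 2023.
December 2023 ends with Thursday December 28, 2023.
Last Thursday of January 2024: January 25, 2024.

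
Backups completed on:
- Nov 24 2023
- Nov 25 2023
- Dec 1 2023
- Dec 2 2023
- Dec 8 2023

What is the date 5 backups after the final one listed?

Dec 23 2023

Every event lands on a Friday or Saturday (gaps cycle 1, 6, 1, 6).
So the schedule is: every Friday and Saturday.
Next Saturday: Dec 9 2023.
Next Friday: Dec 15 2023.
The following Saturday is Dec 16 2023.
Next Friday: Dec 22 2023.
Next Saturday: Dec 23 2023.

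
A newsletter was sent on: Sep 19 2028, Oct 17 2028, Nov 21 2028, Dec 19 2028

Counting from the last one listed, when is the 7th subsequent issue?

Jul 17 2029

All dates are Tuesdays, 28, 35, 28 days apart.
Specifically, the 3rd Tuesday of each month.
3rd Tuesday of January 2029: Jan 16 2029.
February 2029 — 3rd Tuesday is Feb 20 2029.
March 2029 — 3rd Tuesday is Mar 20 2029.
April 2029 — 3rd Tuesday is Apr 17 2029.
3rd Tuesday of May 2029: May 15 2029.
June 2029 — 3rd Tuesday is Jun 19 2029.
July 2029 — 3rd Tuesday is Jul 17 2029.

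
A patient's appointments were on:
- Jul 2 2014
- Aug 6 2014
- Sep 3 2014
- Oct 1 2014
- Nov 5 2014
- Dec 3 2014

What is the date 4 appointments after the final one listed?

Apr 1 2015

All dates are Wednesdays, 35, 28, 28, 35, 28 days apart.
Specifically, the 1st Wednesday of each month.
1st Wednesday of January 2015: Jan 7 2015.
1st Wednesday of February 2015: Feb 4 2015.
1st Wednesday of March 2015: Mar 4 2015.
1st Wednesday of April 2015: Apr 1 2015.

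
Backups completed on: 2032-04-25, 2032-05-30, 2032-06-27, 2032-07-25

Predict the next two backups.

These are Sundays with 35, 28, 28-day gaps.
Each is the final Sunday of its month — 2032-05-30 is past the 28th, so '4th Sunday' doesn't fit.
August 2032 ends with Sunday 2032-08-29.
Last Sunday of September 2032: 2032-09-26.

2032-08-29, 2032-09-26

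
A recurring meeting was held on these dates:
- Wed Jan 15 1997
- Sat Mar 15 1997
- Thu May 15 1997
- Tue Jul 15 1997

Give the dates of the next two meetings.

Each date is the 15th; the gaps (59, 61, 61) track the month lengths.
The rule is the 15th of every 2 months.
Next: September 1997 → Mon Sep 15 1997.
Next: November 1997 → Sat Nov 15 1997.

Mon Sep 15 1997, Sat Nov 15 1997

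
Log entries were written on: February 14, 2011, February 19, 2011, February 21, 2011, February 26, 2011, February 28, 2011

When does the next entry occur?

March 5, 2011

Gaps: 5, 2, 5, 2 days — not constant, but cyclic with period 2.
The events fall on every Monday and Saturday.
Next Saturday: March 5, 2011.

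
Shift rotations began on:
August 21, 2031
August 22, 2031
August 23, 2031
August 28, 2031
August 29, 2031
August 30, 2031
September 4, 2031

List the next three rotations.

Gaps: 1, 1, 5, 1, 1, 5 days — not constant, but cyclic with period 3.
The events fall on every Thursday, Friday and Saturday.
Next Friday: September 5, 2031.
Next Saturday: September 6, 2031.
The following Thursday is September 11, 2031.

September 5, 2031; September 6, 2031; September 11, 2031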